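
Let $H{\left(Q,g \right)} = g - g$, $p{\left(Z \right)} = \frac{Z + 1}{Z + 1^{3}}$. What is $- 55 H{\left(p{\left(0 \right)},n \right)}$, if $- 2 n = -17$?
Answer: $0$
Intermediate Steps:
$p{\left(Z \right)} = 1$ ($p{\left(Z \right)} = \frac{1 + Z}{Z + 1} = \frac{1 + Z}{1 + Z} = 1$)
$n = \frac{17}{2}$ ($n = \left(- \frac{1}{2}\right) \left(-17\right) = \frac{17}{2} \approx 8.5$)
$H{\left(Q,g \right)} = 0$
$- 55 H{\left(p{\left(0 \right)},n \right)} = \left(-55\right) 0 = 0$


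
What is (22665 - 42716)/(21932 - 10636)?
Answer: -20051/11296 ≈ -1.7751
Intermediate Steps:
(22665 - 42716)/(21932 - 10636) = -20051/11296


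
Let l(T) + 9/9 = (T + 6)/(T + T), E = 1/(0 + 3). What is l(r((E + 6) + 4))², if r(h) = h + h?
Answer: 121/961 ≈ 0.12591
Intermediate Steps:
E = ⅓ (E = 1/3 = ⅓ ≈ 0.33333)
r(h) = 2*h
l(T) = -1 + (6 + T)/(2*T) (l(T) = -1 + (T + 6)/(T + T) = -1 + (6 + T)/((2*T)) = -1 + (6 + T)*(1/(2*T)) = -1 + (6 + T)/(2*T))
l(r((E + 6) + 4))² = ((6 - 2*((⅓ + 6) + 4))/(2*((2*((⅓ + 6) + 4)))))² = ((6 - 2*(19/3 + 4))/(2*((2*(19/3 + 4)))))² = ((6 - 2*31/3)/(2*((2*(31/3)))))² = ((6 - 1*62/3)/(2*(62/3)))² = ((½)*(3/62)*(6 - 62/3))² = ((½)*(3/62)*(-44/3))² = (-11/31)² = 121/961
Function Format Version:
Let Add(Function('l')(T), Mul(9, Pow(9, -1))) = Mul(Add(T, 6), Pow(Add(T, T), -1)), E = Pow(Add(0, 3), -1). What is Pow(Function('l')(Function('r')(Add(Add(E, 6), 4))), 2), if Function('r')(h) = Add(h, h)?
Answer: Rational(121, 961) ≈ 0.12591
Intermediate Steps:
E = Rational(1, 3) (E = Pow(3, -1) = Rational(1, 3) ≈ 0.33333)
Function('r')(h) = Mul(2, h)
Function('l')(T) = Add(-1, Mul(Rational(1, 2), Pow(T, -1), Add(6, T))) (Function('l')(T) = Add(-1, Mul(Add(T, 6), Pow(Add(T, T), -1))) = Add(-1, Mul(Add(6, T), Pow(Mul(2, T), -1))) = Add(-1, Mul(Add(6, T), Mul(Rational(1, 2), Pow(T, -1)))) = Add(-1, Mul(Rational(1, 2), Pow(T, -1), Add(6, T))))
Pow(Function('l')(Function('r')(Add(Add(E, 6), 4))), 2) = Pow(Mul(Rational(1, 2), Pow(Mul(2, Add(Add(Rational(1, 3), 6), 4)), -1), Add(6, Mul(-1, Mul(2, Add(Add(Rational(1, 3), 6), 4))))), 2) = Pow(Mul(Rational(1, 2), Pow(Mul(2, Add(Rational(19, 3), 4)), -1), Add(6, Mul(-1, Mul(2, Add(Rational(19, 3), 4))))), 2) = Pow(Mul(Rational(1, 2), Pow(Mul(2, Rational(31, 3)), -1), Add(6, Mul(-1, Mul(2, Rational(31, 3))))), 2) = Pow(Mul(Rational(1, 2), Pow(Rational(62, 3), -1), Add(6, Mul(-1, Rational(62, 3)))), 2) = Pow(Mul(Rational(1, 2), Rational(3, 62), Add(6, Rational(-62, 3))), 2) = Pow(Mul(Rational(1, 2), Rational(3, 62), Rational(-44, 3)), 2) = Pow(Rational(-11, 31), 2) = Rational(121, 961)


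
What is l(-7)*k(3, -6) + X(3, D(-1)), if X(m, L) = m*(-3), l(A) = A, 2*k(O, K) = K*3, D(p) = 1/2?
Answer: 54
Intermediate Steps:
D(p) = ½
k(O, K) = 3*K/2 (k(O, K) = (K*3)/2 = (3*K)/2 = 3*K/2)
X(m, L) = -3*m
l(-7)*k(3, -6) + X(3, D(-1)) = -21*(-6)/2 - 3*3 = -7*(-9) - 9 = 63 - 9 = 54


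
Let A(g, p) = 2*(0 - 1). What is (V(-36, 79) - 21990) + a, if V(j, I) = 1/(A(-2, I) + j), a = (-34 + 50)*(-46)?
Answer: -863589/38 ≈ -22726.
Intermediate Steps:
a = -736 (a = 16*(-46) = -736)
A(g, p) = -2 (A(g, p) = 2*(-1) = -2)
V(j, I) = 1/(-2 + j)
(V(-36, 79) - 21990) + a = (1/(-2 - 36) - 21990) - 736 = (1/(-38) - 21990) - 736 = (-1/38 - 21990) - 736 = -835621/38 - 736 = -863589/38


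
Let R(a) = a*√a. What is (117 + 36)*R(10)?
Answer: 1530*√10 ≈ 4838.3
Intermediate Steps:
R(a) = a^(3/2)
(117 + 36)*R(10) = (117 + 36)*10^(3/2) = 153*(10*√10) = 1530*√10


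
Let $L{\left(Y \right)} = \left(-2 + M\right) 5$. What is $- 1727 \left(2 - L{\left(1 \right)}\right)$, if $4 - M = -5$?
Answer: $56991$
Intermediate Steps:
$M = 9$ ($M = 4 - -5 = 4 + 5 = 9$)
$L{\left(Y \right)} = 35$ ($L{\left(Y \right)} = \left(-2 + 9\right) 5 = 7 \cdot 5 = 35$)
$- 1727 \left(2 - L{\left(1 \right)}\right) = - 1727 \left(2 - 35\right) = \left(-1727\right) \left(-33\right) = 56991$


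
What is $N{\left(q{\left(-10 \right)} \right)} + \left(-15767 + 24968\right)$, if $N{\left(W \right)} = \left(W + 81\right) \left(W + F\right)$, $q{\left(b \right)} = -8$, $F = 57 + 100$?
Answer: $20078$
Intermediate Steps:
$F = 157$
$N{\left(W \right)} = \left(81 + W\right) \left(157 + W\right)$ ($N{\left(W \right)} = \left(W + 81\right) \left(W + 157\right) = \left(81 + W\right) \left(157 + W\right)$)
$N{\left(q{\left(-10 \right)} \right)} + \left(-15767 + 24968\right) = \left(12717 + \left(-8\right)^{2} + 238 \left(-8\right)\right) + \left(-15767 + 24968\right) = \left(12717 + 64 - 1904\right) + 9201 = 10877 + 9201 = 20078$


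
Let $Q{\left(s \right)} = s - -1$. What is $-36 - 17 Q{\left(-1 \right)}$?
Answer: $-36$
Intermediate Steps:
$Q{\left(s \right)} = 1 + s$ ($Q{\left(s \right)} = s + 1 = 1 + s$)
$-36 - 17 Q{\left(-1 \right)} = -36 - 17 \left(1 - 1\right) = -36 - 0 = -36 + 0 = -36$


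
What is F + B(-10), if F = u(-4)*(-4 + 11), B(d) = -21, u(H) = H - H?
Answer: -21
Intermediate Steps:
u(H) = 0
F = 0 (F = 0*(-4 + 11) = 0*7 = 0)
F + B(-10) = 0 - 21 = -21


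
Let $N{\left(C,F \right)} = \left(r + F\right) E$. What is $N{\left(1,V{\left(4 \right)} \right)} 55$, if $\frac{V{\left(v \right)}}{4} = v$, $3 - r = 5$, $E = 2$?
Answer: $1540$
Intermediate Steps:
$r = -2$ ($r = 3 - 5 = -2$)
$V{\left(v \right)} = 4 v$
$N{\left(C,F \right)} = -4 + 2 F$ ($N{\left(C,F \right)} = \left(-2 + F\right) 2 = -4 + 2 F$)
$N{\left(1,V{\left(4 \right)} \right)} 55 = \left(-4 + 2 \cdot 4 \cdot 4\right) 55 = \left(-4 + 2 \cdot 16\right) 55 = \left(-4 + 32\right) 55 = 28 \cdot 55 = 1540$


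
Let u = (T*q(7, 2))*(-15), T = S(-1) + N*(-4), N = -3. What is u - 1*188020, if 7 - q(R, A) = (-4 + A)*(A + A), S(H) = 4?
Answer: -191620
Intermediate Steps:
q(R, A) = 7 - 2*A*(-4 + A) (q(R, A) = 7 - (-4 + A)*(A + A) = 7 - (-4 + A)*2*A = 7 - 2*A*(-4 + A))
T = 16 (T = 4 - 3*(-4) = 4 + 12 = 16)
u = -3600 (u = (16*(7 - 2*2² + 8*2))*(-15) = (16*(7 - 2*4 + 16))*(-15) = (16*(7 - 8 + 16))*(-15) = (16*15)*(-15) = 240*(-15) = -3600)
u - 1*188020 = -3600 - 1*188020 = -3600 - 188020 = -191620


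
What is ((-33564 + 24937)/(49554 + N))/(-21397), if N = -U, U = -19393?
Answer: 8627/1475258959 ≈ 5.8478e-6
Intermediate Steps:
N = 19393 (N = -1*(-19393) = 19393)
((-33564 + 24937)/(49554 + N))/(-21397) = ((-33564 + 24937)/(49554 + 19393))/(-21397) = -8627/68947*(-1/21397) = 8627/1475258959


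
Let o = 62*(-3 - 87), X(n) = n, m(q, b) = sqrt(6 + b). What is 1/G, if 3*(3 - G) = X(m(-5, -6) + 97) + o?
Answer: 3/5492 ≈ 0.00054625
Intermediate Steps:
o = -5580 (o = 62*(-90) = -5580)
G = 5492/3 (G = 3 - ((sqrt(6 - 6) + 97) - 5580)/3 = 3 - ((sqrt(0) + 97) - 5580)/3 = 3 - ((0 + 97) - 5580)/3 = 3 - (97 - 5580)/3 = 3 - 1/3*(-5483) = 3 + 5483/3 = 5492/3 ≈ 1830.7)
1/G = 1/(5492/3) = 3/5492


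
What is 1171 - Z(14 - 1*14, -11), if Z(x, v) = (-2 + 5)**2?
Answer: 1162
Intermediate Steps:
Z(x, v) = 9 (Z(x, v) = 3**2 = 9)
1171 - Z(14 - 1*14, -11) = 1171 - 1*9 = 1171 - 9 = 1162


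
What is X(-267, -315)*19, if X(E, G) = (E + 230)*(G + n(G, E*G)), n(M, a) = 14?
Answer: 211603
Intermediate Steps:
X(E, G) = (14 + G)*(230 + E) (X(E, G) = (E + 230)*(G + 14) = (230 + E)*(14 + G) = (14 + G)*(230 + E))
X(-267, -315)*19 = (3220 + 14*(-267) + 230*(-315) - 267*(-315))*19 = (3220 - 3738 - 72450 + 84105)*19 = 11137*19 = 211603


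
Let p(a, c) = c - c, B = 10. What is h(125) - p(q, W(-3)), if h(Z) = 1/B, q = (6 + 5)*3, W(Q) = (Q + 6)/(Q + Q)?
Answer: 1/10 ≈ 0.10000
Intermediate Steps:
W(Q) = (6 + Q)/(2*Q) (W(Q) = (6 + Q)/((2*Q)) = (6 + Q)*(1/(2*Q)) = (6 + Q)/(2*Q))
q = 33 (q = 11*3 = 33)
p(a, c) = 0
h(Z) = 1/10
h(125) - p(q, W(-3)) = 1/10 - 1*0 = 1/10 + 0 = 1/10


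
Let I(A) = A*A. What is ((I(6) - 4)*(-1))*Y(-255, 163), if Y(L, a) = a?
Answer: -5216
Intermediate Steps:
I(A) = A²
((I(6) - 4)*(-1))*Y(-255, 163) = ((6² - 4)*(-1))*163 = ((36 - 4)*(-1))*163 = (32*(-1))*163 = -32*163 = -5216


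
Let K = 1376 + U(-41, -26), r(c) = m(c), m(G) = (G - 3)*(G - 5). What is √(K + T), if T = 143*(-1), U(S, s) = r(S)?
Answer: √3257 ≈ 57.070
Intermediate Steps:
m(G) = (-5 + G)*(-3 + G) (m(G) = (-3 + G)*(-5 + G) = (-5 + G)*(-3 + G))
r(c) = 15 + c² - 8*c
U(S, s) = 15 + S² - 8*S
K = 3400 (K = 1376 + (15 + (-41)² - 8*(-41)) = 1376 + (15 + 1681 + 328) = 1376 + 2024 = 3400)
T = -143
√(K + T) = √(3400 - 143) = √3257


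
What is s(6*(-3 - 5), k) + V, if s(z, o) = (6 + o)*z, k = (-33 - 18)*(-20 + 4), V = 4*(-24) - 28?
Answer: -39580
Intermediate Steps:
V = -124 (V = -96 - 28 = -124)
k = 816 (k = -51*(-16) = 816)
s(z, o) = z*(6 + o)
s(6*(-3 - 5), k) + V = (6*(-3 - 5))*(6 + 816) - 124 = (6*(-8))*822 - 124 = -48*822 - 124 = -39456 - 124 = -39580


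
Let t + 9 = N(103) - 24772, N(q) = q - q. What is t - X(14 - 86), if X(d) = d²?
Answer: -29965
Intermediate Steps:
N(q) = 0
t = -24781 (t = -9 + (0 - 24772) = -9 - 24772 = -24781)
t - X(14 - 86) = -24781 - (14 - 86)² = -24781 - 1*(-72)² = -24781 - 1*5184 = -24781 - 5184 = -29965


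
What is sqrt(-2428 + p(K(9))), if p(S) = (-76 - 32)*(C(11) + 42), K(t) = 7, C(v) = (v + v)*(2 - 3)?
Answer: 2*I*sqrt(1147) ≈ 67.735*I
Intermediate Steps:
C(v) = -2*v (C(v) = (2*v)*(-1) = -2*v)
p(S) = -2160 (p(S) = (-76 - 32)*(-2*11 + 42) = -108*(-22 + 42) = -108*20 = -2160)
sqrt(-2428 + p(K(9))) = sqrt(-2428 - 2160) = sqrt(-4588) = 2*I*sqrt(1147)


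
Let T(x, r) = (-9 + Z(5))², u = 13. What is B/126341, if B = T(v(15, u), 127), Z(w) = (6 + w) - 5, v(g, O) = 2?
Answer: 9/126341 ≈ 7.1236e-5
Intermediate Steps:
Z(w) = 1 + w
T(x, r) = 9 (T(x, r) = (-9 + (1 + 5))² = (-9 + 6)² = (-3)² = 9)
B = 9
B/126341 = 9/126341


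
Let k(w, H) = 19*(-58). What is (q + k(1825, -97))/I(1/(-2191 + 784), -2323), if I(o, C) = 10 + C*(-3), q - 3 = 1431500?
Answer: 204343/997 ≈ 204.96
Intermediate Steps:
q = 1431503 (q = 3 + 1431500 = 1431503)
k(w, H) = -1102
I(o, C) = 10 - 3*C
(q + k(1825, -97))/I(1/(-2191 + 784), -2323) = (1431503 - 1102)/(10 - 3*(-2323)) = 1430401/(10 + 6969) = 1430401/6979 = 1430401*(1/6979) = 204343/997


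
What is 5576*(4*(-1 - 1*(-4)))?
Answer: 66912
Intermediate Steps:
5576*(4*(-1 - 1*(-4))) = 5576*(4*(-1 + 4)) = 5576*(4*3) = 5576*12 = 66912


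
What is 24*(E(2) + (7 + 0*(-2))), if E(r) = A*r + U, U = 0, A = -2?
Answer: 72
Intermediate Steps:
E(r) = -2*r (E(r) = -2*r + 0 = -2*r)
24*(E(2) + (7 + 0*(-2))) = 24*(-2*2 + (7 + 0*(-2))) = 24*(-4 + (7 + 0)) = 24*(-4 + 7) = 24*3 = 72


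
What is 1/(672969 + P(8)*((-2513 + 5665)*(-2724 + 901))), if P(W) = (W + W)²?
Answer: -1/1470327607 ≈ -6.8012e-10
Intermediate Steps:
P(W) = 4*W² (P(W) = (2*W)² = 4*W²)
1/(672969 + P(8)*((-2513 + 5665)*(-2724 + 901))) = 1/(672969 + (4*8²)*((-2513 + 5665)*(-2724 + 901))) = 1/(672969 + (4*64)*(3152*(-1823))) = 1/(672969 + 256*(-5746096)) = 1/(672969 - 1471000576) = 1/(-1470327607) = -1/1470327607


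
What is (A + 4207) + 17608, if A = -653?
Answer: 21162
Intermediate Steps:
(A + 4207) + 17608 = (-653 + 4207) + 17608 = 3554 + 17608 = 21162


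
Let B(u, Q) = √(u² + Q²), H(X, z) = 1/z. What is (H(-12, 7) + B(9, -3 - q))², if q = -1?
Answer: 4166/49 + 2*√85/7 ≈ 87.655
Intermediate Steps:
B(u, Q) = √(Q² + u²)
(H(-12, 7) + B(9, -3 - q))² = (1/7 + √((-3 - 1*(-1))² + 9²))² = (⅐ + √((-3 + 1)² + 81))² = (⅐ + √((-2)² + 81))² = (⅐ + √(4 + 81))² = (⅐ + √85)²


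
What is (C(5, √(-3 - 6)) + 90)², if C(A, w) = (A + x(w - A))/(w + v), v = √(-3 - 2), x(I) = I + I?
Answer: 71357/8 - 2193*√5/8 + 1455*I/2 - 495*I*√5/2 ≈ 8306.7 + 174.07*I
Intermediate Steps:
x(I) = 2*I
v = I*√5 (v = √(-5) = I*√5 ≈ 2.2361*I)
C(A, w) = (-A + 2*w)/(w + I*√5) (C(A, w) = (A + 2*(w - A))/(w + I*√5) = (A + (-2*A + 2*w))/(w + I*√5) = (-A + 2*w)/(w + I*√5))
(C(5, √(-3 - 6)) + 90)² = ((-1*5 + 2*√(-3 - 6))/(√(-3 - 6) + I*√5) + 90)² = ((-5 + 2*√(-9))/(√(-9) + I*√5) + 90)² = ((-5 + 2*(3*I))/(3*I + I*√5) + 90)² = ((-5 + 6*I)/(3*I + I*√5) + 90)² = (90 + (-5 + 6*I)/(3*I + I*√5))²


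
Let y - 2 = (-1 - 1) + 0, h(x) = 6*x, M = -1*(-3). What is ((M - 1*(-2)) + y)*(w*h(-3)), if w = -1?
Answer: 90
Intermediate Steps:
M = 3
y = 0 (y = 2 + ((-1 - 1) + 0) = 2 + (-2 + 0) = 2 - 2 = 0)
((M - 1*(-2)) + y)*(w*h(-3)) = ((3 - 1*(-2)) + 0)*(-6*(-3)) = ((3 + 2) + 0)*(-1*(-18)) = (5 + 0)*18 = 5*18 = 90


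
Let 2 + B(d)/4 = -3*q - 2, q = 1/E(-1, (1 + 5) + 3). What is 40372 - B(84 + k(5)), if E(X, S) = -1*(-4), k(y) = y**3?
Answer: 40391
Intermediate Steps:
E(X, S) = 4
q = 1/4 ≈ 0.25000
B(d) = -19 (B(d) = -8 + 4*(-3*1/4 - 2) = -8 + 4*(-3/4 - 2) = -8 + 4*(-11/4) = -8 - 11 = -19)
40372 - B(84 + k(5)) = 40372 - 1*(-19) = 40372 + 19 = 40391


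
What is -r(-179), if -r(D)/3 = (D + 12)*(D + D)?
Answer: 179358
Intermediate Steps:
r(D) = -6*D*(12 + D) (r(D) = -3*(D + 12)*(D + D) = -3*(12 + D)*2*D = -6*D*(12 + D))
-r(-179) = -(-6)*(-179)*(12 - 179) = -(-6)*(-179)*(-167) = -1*(-179358) = 179358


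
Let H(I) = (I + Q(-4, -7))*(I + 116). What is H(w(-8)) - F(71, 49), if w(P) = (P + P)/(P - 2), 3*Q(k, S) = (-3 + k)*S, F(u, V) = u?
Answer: 50949/25 ≈ 2038.0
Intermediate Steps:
Q(k, S) = S*(-3 + k)/3 (Q(k, S) = ((-3 + k)*S)/3 = (S*(-3 + k))/3 = S*(-3 + k)/3)
w(P) = 2*P/(-2 + P) (w(P) = (2*P)/(-2 + P) = 2*P/(-2 + P))
H(I) = (116 + I)*(49/3 + I) (H(I) = (I + (1/3)*(-7)*(-3 - 4))*(I + 116) = (I + (1/3)*(-7)*(-7))*(116 + I) = (I + 49/3)*(116 + I) = (49/3 + I)*(116 + I) = (116 + I)*(49/3 + I))
H(w(-8)) - F(71, 49) = (5684/3 + (2*(-8)/(-2 - 8))**2 + 397*(2*(-8)/(-2 - 8))/3) - 1*71 = (5684/3 + (2*(-8)/(-10))**2 + 397*(2*(-8)/(-10))/3) - 71 = (5684/3 + (2*(-8)*(-1/10))**2 + 397*(2*(-8)*(-1/10))/3) - 71 = (5684/3 + (8/5)**2 + (397/3)*(8/5)) - 71 = (5684/3 + 64/25 + 3176/15) - 71 = 52724/25 - 71 = 50949/25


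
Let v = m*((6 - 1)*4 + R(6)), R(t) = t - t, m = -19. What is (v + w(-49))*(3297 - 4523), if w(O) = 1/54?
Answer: 12578147/27 ≈ 4.6586e+5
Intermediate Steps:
w(O) = 1/54
R(t) = 0
v = -380 (v = -19*((6 - 1)*4 + 0) = -19*(5*4 + 0) = -19*(20 + 0) = -19*20 = -380)
(v + w(-49))*(3297 - 4523) = (-380 + 1/54)*(3297 - 4523) = -20519/54*(-1226) = 12578147/27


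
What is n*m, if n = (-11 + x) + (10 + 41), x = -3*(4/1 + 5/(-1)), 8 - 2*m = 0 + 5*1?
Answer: 129/2 ≈ 64.500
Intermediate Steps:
m = 3/2 (m = 4 - (0 + 5*1)/2 = 4 - (0 + 5)/2 = 4 - ½*5 = 4 - 5/2 = 3/2 ≈ 1.5000)
x = 3 (x = -3*(4*1 + 5*(-1)) = -3*(4 - 5) = -3*(-1) = 3)
n = 43 (n = (-11 + 3) + (10 + 41) = -8 + 51 = 43)
n*m = 43*(3/2) = 129/2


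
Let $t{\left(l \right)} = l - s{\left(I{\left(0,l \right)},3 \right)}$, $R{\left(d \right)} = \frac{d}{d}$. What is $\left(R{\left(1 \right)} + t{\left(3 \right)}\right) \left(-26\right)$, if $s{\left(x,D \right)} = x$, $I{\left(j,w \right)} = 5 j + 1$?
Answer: $-78$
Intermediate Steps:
$I{\left(j,w \right)} = 1 + 5 j$
$R{\left(d \right)} = 1$
$t{\left(l \right)} = -1 + l$ ($t{\left(l \right)} = l - \left(1 + 5 \cdot 0\right) = l - \left(1 + 0\right) = l - 1 = -1 + l$)
$\left(R{\left(1 \right)} + t{\left(3 \right)}\right) \left(-26\right) = \left(1 + \left(-1 + 3\right)\right) \left(-26\right) = \left(1 + 2\right) \left(-26\right) = 3 \left(-26\right) = -78$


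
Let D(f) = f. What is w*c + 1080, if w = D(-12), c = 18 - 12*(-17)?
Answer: -1584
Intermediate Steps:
c = 222 (c = 18 + 204 = 222)
w = -12
w*c + 1080 = -12*222 + 1080 = -2664 + 1080 = -1584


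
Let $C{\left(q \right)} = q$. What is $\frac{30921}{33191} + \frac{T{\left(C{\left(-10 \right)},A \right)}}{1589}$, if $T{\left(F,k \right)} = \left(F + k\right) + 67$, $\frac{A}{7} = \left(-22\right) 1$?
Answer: $\frac{45913942}{52740499} \approx 0.87056$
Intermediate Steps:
$A = -154$ ($A = 7 \left(\left(-22\right) 1\right) = 7 \left(-22\right) = -154$)
$T{\left(F,k \right)} = 67 + F + k$
$\frac{30921}{33191} + \frac{T{\left(C{\left(-10 \right)},A \right)}}{1589} = \frac{30921}{33191} + \frac{67 - 10 - 154}{1589} = 30921 \cdot \frac{1}{33191} - \frac{97}{1589} = \frac{30921}{33191} - \frac{97}{1589} = \frac{45913942}{52740499}$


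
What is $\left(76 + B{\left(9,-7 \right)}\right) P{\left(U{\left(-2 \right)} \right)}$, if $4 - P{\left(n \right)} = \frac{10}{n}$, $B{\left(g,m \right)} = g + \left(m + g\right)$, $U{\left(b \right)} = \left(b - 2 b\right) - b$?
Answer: $\frac{261}{2} \approx 130.5$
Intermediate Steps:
$U{\left(b \right)} = - 2 b$ ($U{\left(b \right)} = - b - b = - 2 b$)
$B{\left(g,m \right)} = m + 2 g$ ($B{\left(g,m \right)} = g + \left(g + m\right) = m + 2 g$)
$P{\left(n \right)} = 4 - \frac{10}{n}$
$\left(76 + B{\left(9,-7 \right)}\right) P{\left(U{\left(-2 \right)} \right)} = \left(76 + \left(-7 + 2 \cdot 9\right)\right) \left(4 - \frac{10}{\left(-2\right) \left(-2\right)}\right) = \left(76 + \left(-7 + 18\right)\right) \left(4 - \frac{10}{4}\right) = \left(76 + 11\right) \left(4 - \frac{5}{2}\right) = 87 \left(4 - \frac{5}{2}\right) = 87 \cdot \frac{3}{2} = \frac{261}{2}$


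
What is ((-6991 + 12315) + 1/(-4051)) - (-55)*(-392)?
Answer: -65772037/4051 ≈ -16236.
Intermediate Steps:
((-6991 + 12315) + 1/(-4051)) - (-55)*(-392) = (5324 - 1/4051) - 1*21560 = 21567523/4051 - 21560 = -65772037/4051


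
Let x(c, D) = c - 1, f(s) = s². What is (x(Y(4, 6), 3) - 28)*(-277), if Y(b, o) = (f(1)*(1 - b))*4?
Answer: 11357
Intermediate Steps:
Y(b, o) = 4 - 4*b (Y(b, o) = (1²*(1 - b))*4 = (1*(1 - b))*4 = (1 - b)*4 = 4 - 4*b)
x(c, D) = -1 + c
(x(Y(4, 6), 3) - 28)*(-277) = ((-1 + (4 - 4*4)) - 28)*(-277) = ((-1 + (4 - 16)) - 28)*(-277) = ((-1 - 12) - 28)*(-277) = (-13 - 28)*(-277) = -41*(-277) = 11357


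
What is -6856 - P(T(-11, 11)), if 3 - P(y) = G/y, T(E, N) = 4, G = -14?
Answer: -13725/2 ≈ -6862.5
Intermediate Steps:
P(y) = 3 + 14/y (P(y) = 3 - (-14)/y = 3 + 14/y)
-6856 - P(T(-11, 11)) = -6856 - (3 + 14/4) = -6856 - (3 + 14*(¼)) = -6856 - (3 + 7/2) = -6856 - 1*13/2 = -6856 - 13/2 = -13725/2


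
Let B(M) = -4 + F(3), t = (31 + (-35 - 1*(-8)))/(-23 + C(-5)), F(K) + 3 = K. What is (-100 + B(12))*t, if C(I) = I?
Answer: 104/7 ≈ 14.857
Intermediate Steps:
F(K) = -3 + K
t = -⅐ (t = (31 + (-35 - 1*(-8)))/(-23 - 5) = (31 + (-35 + 8))/(-28) = (31 - 27)*(-1/28) = 4*(-1/28) = -⅐ ≈ -0.14286)
B(M) = -4 (B(M) = -4 + (-3 + 3) = -4 + 0 = -4)
(-100 + B(12))*t = (-100 - 4)*(-⅐) = -104*(-⅐) = 104/7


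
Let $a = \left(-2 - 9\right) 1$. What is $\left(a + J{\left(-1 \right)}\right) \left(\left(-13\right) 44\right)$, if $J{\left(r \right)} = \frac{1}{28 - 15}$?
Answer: $6248$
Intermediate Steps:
$J{\left(r \right)} = \frac{1}{13}$
$a = -11$ ($a = \left(-11\right) 1 = -11$)
$\left(a + J{\left(-1 \right)}\right) \left(\left(-13\right) 44\right) = \left(-11 + \frac{1}{13}\right) \left(\left(-13\right) 44\right) = \left(- \frac{142}{13}\right) \left(-572\right) = 6248$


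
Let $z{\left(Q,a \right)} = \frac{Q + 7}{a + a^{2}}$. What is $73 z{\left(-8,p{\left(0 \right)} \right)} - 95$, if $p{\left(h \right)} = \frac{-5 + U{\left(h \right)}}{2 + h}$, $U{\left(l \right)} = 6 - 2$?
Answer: $197$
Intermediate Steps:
$U{\left(l \right)} = 4$
$p{\left(h \right)} = - \frac{1}{2 + h}$ ($p{\left(h \right)} = \frac{-5 + 4}{2 + h} = - \frac{1}{2 + h}$)
$z{\left(Q,a \right)} = \frac{7 + Q}{a + a^{2}}$
$73 z{\left(-8,p{\left(0 \right)} \right)} - 95 = 73 \frac{7 - 8}{- \frac{1}{2 + 0} \left(1 - \frac{1}{2 + 0}\right)} - 95 = 73 \frac{1}{\left(-1\right) \frac{1}{2}} \frac{1}{1 - \frac{1}{2}} \left(-1\right) - 95 = 73 \frac{1}{- \frac{1}{2}} \frac{1}{1 - \frac{1}{2}} \left(-1\right) - 95 = 73 \left(\left(-2\right) \frac{1}{\frac{1}{2}} \left(-1\right)\right) - 95 = 73 \left(\left(-2\right) 2 \left(-1\right)\right) - 95 = 73 \cdot 4 - 95 = 292 - 95 = 197$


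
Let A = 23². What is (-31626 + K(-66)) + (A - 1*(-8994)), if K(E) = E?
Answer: -22169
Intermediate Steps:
A = 529
(-31626 + K(-66)) + (A - 1*(-8994)) = (-31626 - 66) + (529 - 1*(-8994)) = -31692 + (529 + 8994) = -31692 + 9523 = -22169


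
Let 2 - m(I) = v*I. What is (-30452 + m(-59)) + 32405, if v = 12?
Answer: 2663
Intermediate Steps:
m(I) = 2 - 12*I
(-30452 + m(-59)) + 32405 = (-30452 + (2 - 12*(-59))) + 32405 = (-30452 + (2 + 708)) + 32405 = (-30452 + 710) + 32405 = -29742 + 32405 = 2663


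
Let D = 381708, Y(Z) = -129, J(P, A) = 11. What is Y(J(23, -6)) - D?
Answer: -381837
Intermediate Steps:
Y(J(23, -6)) - D = -129 - 1*381708 = -129 - 381708 = -381837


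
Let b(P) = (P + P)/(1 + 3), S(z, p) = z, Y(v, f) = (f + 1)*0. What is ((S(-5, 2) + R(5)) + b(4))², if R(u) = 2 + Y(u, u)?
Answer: 1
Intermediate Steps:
Y(v, f) = 0 (Y(v, f) = (1 + f)*0 = 0)
R(u) = 2 (R(u) = 2 + 0 = 2)
b(P) = P/2 (b(P) = (2*P)/4 = (2*P)*(¼) = P/2)
((S(-5, 2) + R(5)) + b(4))² = ((-5 + 2) + (½)*4)² = (-3 + 2)² = (-1)² = 1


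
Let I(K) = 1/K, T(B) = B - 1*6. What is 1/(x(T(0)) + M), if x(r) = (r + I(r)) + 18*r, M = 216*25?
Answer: 6/31715 ≈ 0.00018918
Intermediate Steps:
T(B) = -6 + B (T(B) = B - 6 = -6 + B)
M = 5400
x(r) = 1/r + 19*r (x(r) = (r + 1/r) + 18*r = 1/r + 19*r)
1/(x(T(0)) + M) = 1/((1/(-6 + 0) + 19*(-6 + 0)) + 5400) = 1/((1/(-6) + 19*(-6)) + 5400) = 1/((-⅙ - 114) + 5400) = 1/(-685/6 + 5400) = 1/(31715/6) = 6/31715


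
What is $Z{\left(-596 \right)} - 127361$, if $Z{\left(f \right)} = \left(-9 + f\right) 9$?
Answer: $-132806$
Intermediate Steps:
$Z{\left(f \right)} = -81 + 9 f$
$Z{\left(-596 \right)} - 127361 = \left(-81 + 9 \left(-596\right)\right) - 127361 = \left(-81 - 5364\right) - 127361 = -5445 - 127361 = -132806$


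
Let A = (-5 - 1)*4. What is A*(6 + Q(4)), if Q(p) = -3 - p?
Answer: 24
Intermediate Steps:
A = -24 (A = -6*4 = -24)
A*(6 + Q(4)) = -24*(6 + (-3 - 1*4)) = -24*(6 + (-3 - 4)) = -24*(6 - 7) = -24*(-1) = 24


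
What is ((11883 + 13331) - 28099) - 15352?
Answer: -18237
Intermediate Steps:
((11883 + 13331) - 28099) - 15352 = (25214 - 28099) - 15352 = -2885 - 15352 = -18237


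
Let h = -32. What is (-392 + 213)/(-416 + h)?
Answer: 179/448 ≈ 0.39955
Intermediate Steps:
(-392 + 213)/(-416 + h) = (-392 + 213)/(-416 - 32) = -179/(-448) = -179*(-1/448) = 179/448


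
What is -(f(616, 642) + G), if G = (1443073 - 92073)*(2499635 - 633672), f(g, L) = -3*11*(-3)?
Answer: -2520916013099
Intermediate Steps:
f(g, L) = 99 (f(g, L) = -33*(-3) = 99)
G = 2520916013000 (G = 1351000*1865963 = 2520916013000)
-(f(616, 642) + G) = -(99 + 2520916013000) = -1*2520916013099 = -2520916013099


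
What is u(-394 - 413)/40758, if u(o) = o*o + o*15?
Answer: 106524/6793 ≈ 15.681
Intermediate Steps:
u(o) = o**2 + 15*o
u(-394 - 413)/40758 = ((-394 - 413)*(15 + (-394 - 413)))/40758 = -807*(15 - 807)*(1/40758) = -807*(-792)*(1/40758) = 639144*(1/40758) = 106524/6793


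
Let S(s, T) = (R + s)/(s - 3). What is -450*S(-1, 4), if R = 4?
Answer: 675/2 ≈ 337.50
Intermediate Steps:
S(s, T) = (4 + s)/(-3 + s) (S(s, T) = (4 + s)/(s - 3) = (4 + s)/(-3 + s))
-450*S(-1, 4) = -450*(4 - 1)/(-3 - 1) = -450*3/(-4) = -(-225)*3/2 = -450*(-¾) = 675/2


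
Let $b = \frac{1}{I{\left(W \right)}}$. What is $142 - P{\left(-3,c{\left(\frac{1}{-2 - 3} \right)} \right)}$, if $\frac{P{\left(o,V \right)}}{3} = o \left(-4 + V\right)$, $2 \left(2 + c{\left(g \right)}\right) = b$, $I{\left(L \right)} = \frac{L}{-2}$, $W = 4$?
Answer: $\frac{343}{4} \approx 85.75$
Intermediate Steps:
$I{\left(L \right)} = - \frac{L}{2}$ ($I{\left(L \right)} = L \left(- \frac{1}{2}\right) = - \frac{L}{2}$)
$b = - \frac{1}{2}$ ($b = \frac{1}{\left(- \frac{1}{2}\right) 4} = \frac{1}{-2} = - \frac{1}{2} \approx -0.5$)
$c{\left(g \right)} = - \frac{9}{4}$ ($c{\left(g \right)} = -2 + \frac{1}{2} \left(- \frac{1}{2}\right) = -2 - \frac{1}{4} = - \frac{9}{4}$)
$P{\left(o,V \right)} = 3 o \left(-4 + V\right)$
$142 - P{\left(-3,c{\left(\frac{1}{-2 - 3} \right)} \right)} = 142 - 3 \left(-3\right) \left(-4 - \frac{9}{4}\right) = 142 - 3 \left(-3\right) \left(- \frac{25}{4}\right) = 142 - \frac{225}{4} = \frac{343}{4}$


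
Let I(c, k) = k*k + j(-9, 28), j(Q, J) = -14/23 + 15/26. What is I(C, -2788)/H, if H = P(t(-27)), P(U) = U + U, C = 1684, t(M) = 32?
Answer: 4648220493/38272 ≈ 1.2145e+5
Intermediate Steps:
j(Q, J) = -19/598 (j(Q, J) = -14*1/23 + 15*(1/26) = -14/23 + 15/26 = -19/598)
P(U) = 2*U
I(c, k) = -19/598 + k² (I(c, k) = k*k - 19/598 = k² - 19/598 = -19/598 + k²)
H = 64 (H = 2*32 = 64)
I(C, -2788)/H = (-19/598 + (-2788)²)/64 = (-19/598 + 7772944)*(1/64) = (4648220493/598)*(1/64) = 4648220493/38272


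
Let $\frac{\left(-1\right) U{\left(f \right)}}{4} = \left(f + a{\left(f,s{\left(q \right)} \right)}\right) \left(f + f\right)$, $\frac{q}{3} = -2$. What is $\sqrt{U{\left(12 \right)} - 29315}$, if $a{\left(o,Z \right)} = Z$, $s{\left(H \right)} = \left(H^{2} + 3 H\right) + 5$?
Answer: $5 i \sqrt{1307} \approx 180.76 i$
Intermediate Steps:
$q = -6$ ($q = 3 \left(-2\right) = -6$)
$s{\left(H \right)} = 5 + H^{2} + 3 H$
$U{\left(f \right)} = - 8 f \left(23 + f\right)$ ($U{\left(f \right)} = - 4 \left(f + \left(5 + \left(-6\right)^{2} + 3 \left(-6\right)\right)\right) \left(f + f\right) = - 4 \left(f + \left(5 + 36 - 18\right)\right) 2 f = - 4 \left(f + 23\right) 2 f = - 4 \left(23 + f\right) 2 f = - 4 \cdot 2 f \left(23 + f\right) = - 8 f \left(23 + f\right)$)
$\sqrt{U{\left(12 \right)} - 29315} = \sqrt{\left(-8\right) 12 \left(23 + 12\right) - 29315} = \sqrt{\left(-8\right) 12 \cdot 35 - 29315} = \sqrt{-3360 - 29315} = \sqrt{-32675} = 5 i \sqrt{1307}$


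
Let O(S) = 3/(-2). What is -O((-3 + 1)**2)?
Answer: 3/2 ≈ 1.5000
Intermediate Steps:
O(S) = -3/2 (O(S) = 3*(-1/2) = -3/2)
-O((-3 + 1)**2) = -1*(-3/2) = 3/2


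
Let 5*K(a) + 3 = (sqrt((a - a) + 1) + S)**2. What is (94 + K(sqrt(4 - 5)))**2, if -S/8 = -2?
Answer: 571536/25 ≈ 22861.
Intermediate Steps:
S = 16 (S = -8*(-2) = 16)
K(a) = 286/5 (K(a) = -3/5 + (sqrt((a - a) + 1) + 16)**2/5 = -3/5 + (sqrt(0 + 1) + 16)**2/5 = -3/5 + (sqrt(1) + 16)**2/5 = -3/5 + (1 + 16)**2/5 = -3/5 + (1/5)*17**2 = -3/5 + (1/5)*289 = -3/5 + 289/5 = 286/5)
(94 + K(sqrt(4 - 5)))**2 = (94 + 286/5)**2 = (756/5)**2 = 571536/25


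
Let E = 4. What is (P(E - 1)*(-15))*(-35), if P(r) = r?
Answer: 1575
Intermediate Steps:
(P(E - 1)*(-15))*(-35) = ((4 - 1)*(-15))*(-35) = (3*(-15))*(-35) = -45*(-35) = 1575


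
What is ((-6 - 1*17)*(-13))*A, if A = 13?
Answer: 3887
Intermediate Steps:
((-6 - 1*17)*(-13))*A = ((-6 - 1*17)*(-13))*13 = ((-6 - 17)*(-13))*13 = -23*(-13)*13 = 299*13 = 3887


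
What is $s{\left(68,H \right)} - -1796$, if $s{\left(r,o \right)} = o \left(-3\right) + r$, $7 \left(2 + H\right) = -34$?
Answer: $\frac{13192}{7} \approx 1884.6$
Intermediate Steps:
$H = - \frac{48}{7}$ ($H = -2 + \frac{1}{7} \left(-34\right) = -2 - \frac{34}{7} = - \frac{48}{7} \approx -6.8571$)
$s{\left(r,o \right)} = r - 3 o$ ($s{\left(r,o \right)} = - 3 o + r = r - 3 o$)
$s{\left(68,H \right)} - -1796 = \left(68 - - \frac{144}{7}\right) - -1796 = \left(68 + \frac{144}{7}\right) + 1796 = \frac{620}{7} + 1796 = \frac{13192}{7}$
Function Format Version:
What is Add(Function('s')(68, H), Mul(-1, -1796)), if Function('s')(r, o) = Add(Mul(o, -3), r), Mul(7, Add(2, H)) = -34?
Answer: Rational(13192, 7) ≈ 1884.6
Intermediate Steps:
H = Rational(-48, 7) (H = Add(-2, Mul(Rational(1, 7), -34)) = Add(-2, Rational(-34, 7)) = Rational(-48, 7) ≈ -6.8571)
Function('s')(r, o) = Add(r, Mul(-3, o)) (Function('s')(r, o) = Add(Mul(-3, o), r) = Add(r, Mul(-3, o)))
Add(Function('s')(68, H), Mul(-1, -1796)) = Add(Add(68, Mul(-3, Rational(-48, 7))), Mul(-1, -1796)) = Add(Add(68, Rational(144, 7)), 1796) = Add(Rational(620, 7), 1796) = Rational(13192, 7)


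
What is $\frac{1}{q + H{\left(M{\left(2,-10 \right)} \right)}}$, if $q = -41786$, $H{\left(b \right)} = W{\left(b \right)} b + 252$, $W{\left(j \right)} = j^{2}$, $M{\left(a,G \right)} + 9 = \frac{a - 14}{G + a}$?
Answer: $- \frac{8}{335647} \approx -2.3835 \cdot 10^{-5}$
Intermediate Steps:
$M{\left(a,G \right)} = -9 + \frac{-14 + a}{G + a}$ ($M{\left(a,G \right)} = -9 + \frac{a - 14}{G + a} = -9 + \frac{-14 + a}{G + a}$)
$H{\left(b \right)} = 252 + b^{3}$ ($H{\left(b \right)} = b^{2} b + 252 = b^{3} + 252 = 252 + b^{3}$)
$\frac{1}{q + H{\left(M{\left(2,-10 \right)} \right)}} = \frac{1}{-41786 + \left(252 + \left(\frac{-14 - -90 - 16}{-10 + 2}\right)^{3}\right)} = \frac{1}{-41786 + \left(252 + \left(\frac{-14 + 90 - 16}{-8}\right)^{3}\right)} = \frac{1}{-41786 + \left(252 + \left(\left(- \frac{1}{8}\right) 60\right)^{3}\right)} = \frac{1}{-41786 + \left(252 + \left(- \frac{15}{2}\right)^{3}\right)} = \frac{1}{-41786 + \left(252 - \frac{3375}{8}\right)} = \frac{1}{-41786 - \frac{1359}{8}} = \frac{1}{- \frac{335647}{8}} = - \frac{8}{335647}$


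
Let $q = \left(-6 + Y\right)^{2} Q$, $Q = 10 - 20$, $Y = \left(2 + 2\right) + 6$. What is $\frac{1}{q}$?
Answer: $- \frac{1}{160} \approx -0.00625$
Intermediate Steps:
$Y = 10$ ($Y = 4 + 6 = 10$)
$Q = -10$ ($Q = 10 - 20 = -10$)
$q = -160$ ($q = \left(-6 + 10\right)^{2} \left(-10\right) = 4^{2} \left(-10\right) = 16 \left(-10\right) = -160$)
$\frac{1}{q} = \frac{1}{-160} = - \frac{1}{160}$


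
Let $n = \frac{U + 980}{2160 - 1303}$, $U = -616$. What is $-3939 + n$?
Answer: $- \frac{3375359}{857} \approx -3938.6$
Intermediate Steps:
$n = \frac{364}{857}$ ($n = \frac{-616 + 980}{2160 - 1303} = \frac{364}{857} \approx 0.42474$)
$-3939 + n = -3939 + \frac{364}{857} = - \frac{3375359}{857}$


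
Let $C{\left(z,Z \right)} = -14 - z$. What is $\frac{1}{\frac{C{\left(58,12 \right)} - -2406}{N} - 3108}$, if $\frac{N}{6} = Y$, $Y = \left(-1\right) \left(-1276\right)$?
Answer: $- \frac{1276}{3965419} \approx -0.00032178$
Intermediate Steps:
$Y = 1276$
$N = 7656$ ($N = 6 \cdot 1276 = 7656$)
$\frac{1}{\frac{C{\left(58,12 \right)} - -2406}{N} - 3108} = \frac{1}{\frac{\left(-14 - 58\right) - -2406}{7656} - 3108} = \frac{1}{\left(\left(-14 - 58\right) + 2406\right) \frac{1}{7656} - 3108} = \frac{1}{\left(-72 + 2406\right) \frac{1}{7656} - 3108} = \frac{1}{2334 \cdot \frac{1}{7656} - 3108} = \frac{1}{\frac{389}{1276} - 3108} = \frac{1}{- \frac{3965419}{1276}} = - \frac{1276}{3965419}$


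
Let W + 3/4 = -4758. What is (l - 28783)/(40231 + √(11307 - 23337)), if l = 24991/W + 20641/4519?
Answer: -99609882577779556/139225923048418515 + 2475948462076*I*√12030/139225923048418515 ≈ -0.71546 + 0.0019505*I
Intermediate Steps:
W = -19035/4 (W = -¾ - 4758 = -19035/4 ≈ -4758.8)
l = -58835881/86019165 (l = 24991/(-19035/4) + 20641/4519 = 24991*(-4/19035) + 20641*(1/4519) = -99964/19035 + 20641/4519 = -58835881/86019165 ≈ -0.68399)
(l - 28783)/(40231 + √(11307 - 23337)) = (-58835881/86019165 - 28783)/(40231 + √(11307 - 23337)) = -2475948462076/(86019165*(40231 + √(-12030))) = -2475948462076/(86019165*(40231 + I*√12030))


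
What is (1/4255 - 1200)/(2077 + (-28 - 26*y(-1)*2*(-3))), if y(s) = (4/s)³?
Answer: 5105999/33763425 ≈ 0.15123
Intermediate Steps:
y(s) = 64/s³
(1/4255 - 1200)/(2077 + (-28 - 26*y(-1)*2*(-3))) = (1/4255 - 1200)/(2077 + (-28 - 26*(64/(-1)³)*2*(-3))) = (1/4255 - 1200)/(2077 + (-28 - 26*(64*(-1))*2*(-3))) = -5105999/(4255*(2077 + (-28 - 26*(-64*2)*(-3)))) = -5105999/(4255*(2077 + (-28 - (-3328)*(-3)))) = -5105999/(4255*(2077 + (-28 - 26*384))) = -5105999/(4255*(2077 + (-28 - 9984))) = -5105999/(4255*(2077 - 10012)) = -5105999/4255/(-7935) = -5105999/4255*(-1/7935) = 5105999/33763425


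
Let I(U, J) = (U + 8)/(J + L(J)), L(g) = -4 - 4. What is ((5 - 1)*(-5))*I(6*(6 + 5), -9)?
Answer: 1480/17 ≈ 87.059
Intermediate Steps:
L(g) = -8
I(U, J) = (8 + U)/(-8 + J) (I(U, J) = (U + 8)/(J - 8) = (8 + U)/(-8 + J))
((5 - 1)*(-5))*I(6*(6 + 5), -9) = ((5 - 1)*(-5))*((8 + 6*(6 + 5))/(-8 - 9)) = (4*(-5))*((8 + 6*11)/(-17)) = -(-20)*(8 + 66)/17 = -(-20)*74/17 = -20*(-74/17) = 1480/17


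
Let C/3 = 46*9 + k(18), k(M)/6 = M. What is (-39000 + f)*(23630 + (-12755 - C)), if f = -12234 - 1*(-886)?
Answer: -468689532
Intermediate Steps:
k(M) = 6*M
C = 1566 (C = 3*(46*9 + 6*18) = 3*(414 + 108) = 3*522 = 1566)
f = -11348 (f = -12234 + 886 = -11348)
(-39000 + f)*(23630 + (-12755 - C)) = (-39000 - 11348)*(23630 + (-12755 - 1*1566)) = -50348*(23630 + (-12755 - 1566)) = -50348*(23630 - 14321) = -50348*9309 = -468689532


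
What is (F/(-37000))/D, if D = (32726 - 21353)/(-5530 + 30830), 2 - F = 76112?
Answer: 641861/140267 ≈ 4.5760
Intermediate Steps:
F = -76110 (F = 2 - 1*76112 = 2 - 76112 = -76110)
D = 11373/25300 ≈ 0.44953
(F/(-37000))/D = (-76110/(-37000))/(11373/25300) = -76110*(-1/37000)*(25300/11373) = (7611/3700)*(25300/11373) = 641861/140267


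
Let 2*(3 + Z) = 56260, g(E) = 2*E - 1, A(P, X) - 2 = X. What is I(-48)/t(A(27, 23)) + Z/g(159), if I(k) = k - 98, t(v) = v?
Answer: 656893/7925 ≈ 82.889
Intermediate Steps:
A(P, X) = 2 + X
I(k) = -98 + k
g(E) = -1 + 2*E
Z = 28127 (Z = -3 + (½)*56260 = -3 + 28130 = 28127)
I(-48)/t(A(27, 23)) + Z/g(159) = (-98 - 48)/(2 + 23) + 28127/(-1 + 2*159) = -146/25 + 28127/(-1 + 318) = -146*1/25 + 28127/317 = -146/25 + 28127*(1/317) = -146/25 + 28127/317 = 656893/7925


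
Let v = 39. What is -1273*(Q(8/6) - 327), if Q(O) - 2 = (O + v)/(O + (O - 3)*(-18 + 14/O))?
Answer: 34031109/83 ≈ 4.1001e+5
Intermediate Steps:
Q(O) = 2 + (39 + O)/(O + (-18 + 14/O)*(-3 + O)) (Q(O) = 2 + (O + 39)/(O + (O - 3)*(-18 + 14/O)) = 2 + (39 + O)/(O + (-3 + O)*(-18 + 14/O)) = 2 + (39 + O)/(O + (-18 + 14/O)*(-3 + O)))
-1273*(Q(8/6) - 327) = -1273*((84 - 1400/6 + 33*(8/6)**2)/(42 - 544/6 + 17*(8/6)**2) - 327) = -1273*((84 - 1400/6 + 33*(8*(1/6))**2)/(42 - 544/6 + 17*(8*(1/6))**2) - 327) = -1273*((84 - 175*4/3 + 33*(4/3)**2)/(42 - 68*4/3 + 17*(4/3)**2) - 327) = -1273*((84 - 700/3 + 33*(16/9))/(42 - 272/3 + 17*(16/9)) - 327) = -1273*((84 - 700/3 + 176/3)/(42 - 272/3 + 272/9) - 327) = -1273*(-272/3/(-166/9) - 327) = -1273*(-9/166*(-272/3) - 327) = -1273*(408/83 - 327) = -1273*(-26733/83) = 34031109/83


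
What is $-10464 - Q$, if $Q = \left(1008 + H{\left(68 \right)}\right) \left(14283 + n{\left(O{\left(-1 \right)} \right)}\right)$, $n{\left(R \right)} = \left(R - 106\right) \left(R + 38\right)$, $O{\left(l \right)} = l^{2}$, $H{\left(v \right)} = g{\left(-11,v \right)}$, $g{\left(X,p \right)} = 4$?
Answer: $-10320720$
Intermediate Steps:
$H{\left(v \right)} = 4$
$n{\left(R \right)} = \left(-106 + R\right) \left(38 + R\right)$
$Q = 10310256$ ($Q = \left(1008 + 4\right) \left(14283 - \left(4028 - 1 + 68\right)\right) = 1012 \left(14283 - \left(4096 - 1\right)\right) = 1012 \left(14283 - 4095\right) = 1012 \cdot 10188 = 10310256$)
$-10464 - Q = -10464 - 10310256 = -10320720$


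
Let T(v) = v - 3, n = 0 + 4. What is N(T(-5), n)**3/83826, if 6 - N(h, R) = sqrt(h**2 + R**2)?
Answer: 92/4657 - 376*sqrt(5)/41913 ≈ -0.00030448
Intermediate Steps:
n = 4
T(v) = -3 + v
N(h, R) = 6 - sqrt(R**2 + h**2) (N(h, R) = 6 - sqrt(h**2 + R**2) = 6 - sqrt(R**2 + h**2))
N(T(-5), n)**3/83826 = (6 - sqrt(4**2 + (-3 - 5)**2))**3/83826 = (6 - sqrt(16 + (-8)**2))**3*(1/83826) = (6 - sqrt(16 + 64))**3*(1/83826) = (6 - sqrt(80))**3*(1/83826) = (6 - 4*sqrt(5))**3*(1/83826) = (6 - 4*sqrt(5))**3/83826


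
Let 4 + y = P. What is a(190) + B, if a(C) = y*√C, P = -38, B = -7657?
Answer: -7657 - 42*√190 ≈ -8235.9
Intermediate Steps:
y = -42 (y = -4 - 38 = -42)
a(C) = -42*√C
a(190) + B = -42*√190 - 7657 = -7657 - 42*√190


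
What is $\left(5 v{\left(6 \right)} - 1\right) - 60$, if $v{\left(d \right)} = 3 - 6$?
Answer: $-76$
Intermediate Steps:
$v{\left(d \right)} = -3$ ($v{\left(d \right)} = 3 - 6 = -3$)
$\left(5 v{\left(6 \right)} - 1\right) - 60 = \left(5 \left(-3\right) - 1\right) - 60 = \left(-15 - 1\right) - 60 = -16 - 60 = -76$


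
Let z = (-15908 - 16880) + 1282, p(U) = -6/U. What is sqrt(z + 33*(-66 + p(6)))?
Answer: I*sqrt(33717) ≈ 183.62*I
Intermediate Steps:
z = -31506 (z = -32788 + 1282 = -31506)
sqrt(z + 33*(-66 + p(6))) = sqrt(-31506 + 33*(-66 - 6/6)) = sqrt(-31506 + 33*(-66 - 6*1/6)) = sqrt(-31506 + 33*(-66 - 1)) = sqrt(-31506 + 33*(-67)) = sqrt(-31506 - 2211) = sqrt(-33717) = I*sqrt(33717)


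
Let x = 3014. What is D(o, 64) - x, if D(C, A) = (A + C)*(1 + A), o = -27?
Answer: -609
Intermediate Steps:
D(C, A) = (1 + A)*(A + C)
D(o, 64) - x = (64 - 27 + 64² + 64*(-27)) - 1*3014 = (64 - 27 + 4096 - 1728) - 3014 = 2405 - 3014 = -609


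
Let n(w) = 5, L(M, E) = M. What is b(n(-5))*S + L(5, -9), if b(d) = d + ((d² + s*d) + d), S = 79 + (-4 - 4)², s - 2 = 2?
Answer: 7870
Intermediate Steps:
s = 4 (s = 2 + 2 = 4)
S = 143 (S = 79 + (-8)² = 79 + 64 = 143)
b(d) = d² + 6*d (b(d) = d + ((d² + 4*d) + d) = d + (d² + 5*d) = d² + 6*d)
b(n(-5))*S + L(5, -9) = (5*(6 + 5))*143 + 5 = (5*11)*143 + 5 = 55*143 + 5 = 7865 + 5 = 7870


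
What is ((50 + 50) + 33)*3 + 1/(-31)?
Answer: 12368/31 ≈ 398.97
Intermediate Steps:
((50 + 50) + 33)*3 + 1/(-31) = (100 + 33)*3 - 1/31 = 133*3 - 1/31 = 399 - 1/31 = 12368/31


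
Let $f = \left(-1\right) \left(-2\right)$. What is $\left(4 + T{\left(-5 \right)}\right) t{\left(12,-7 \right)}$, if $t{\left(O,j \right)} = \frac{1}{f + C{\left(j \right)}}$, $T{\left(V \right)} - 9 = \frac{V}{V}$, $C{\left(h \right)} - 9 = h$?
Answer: $\frac{7}{2} \approx 3.5$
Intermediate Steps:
$C{\left(h \right)} = 9 + h$
$f = 2$
$T{\left(V \right)} = 10$ ($T{\left(V \right)} = 9 + \frac{V}{V} = 9 + 1 = 10$)
$t{\left(O,j \right)} = \frac{1}{11 + j}$ ($t{\left(O,j \right)} = \frac{1}{2 + \left(9 + j\right)} = \frac{1}{11 + j}$)
$\left(4 + T{\left(-5 \right)}\right) t{\left(12,-7 \right)} = \frac{4 + 10}{11 - 7} = \frac{14}{4} = 14 \cdot \frac{1}{4} = \frac{7}{2}$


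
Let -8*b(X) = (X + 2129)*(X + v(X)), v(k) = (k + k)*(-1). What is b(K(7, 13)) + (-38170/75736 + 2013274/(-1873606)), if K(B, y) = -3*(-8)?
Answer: 229076096714665/35474856004 ≈ 6457.4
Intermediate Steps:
v(k) = -2*k (v(k) = (2*k)*(-1) = -2*k)
K(B, y) = 24
b(X) = X*(2129 + X)/8 (b(X) = -(X + 2129)*(X - 2*X)/8 = -(2129 + X)*(-X)/8 = -(-1)*X*(2129 + X)/8 = X*(2129 + X)/8)
b(K(7, 13)) + (-38170/75736 + 2013274/(-1873606)) = (⅛)*24*(2129 + 24) + (-38170/75736 + 2013274/(-1873606)) = (⅛)*24*2153 + (-38170*1/75736 + 2013274*(-1/1873606)) = 6459 + (-19085/37868 - 1006637/936803) = 6459 - 55998215171/35474856004 = 229076096714665/35474856004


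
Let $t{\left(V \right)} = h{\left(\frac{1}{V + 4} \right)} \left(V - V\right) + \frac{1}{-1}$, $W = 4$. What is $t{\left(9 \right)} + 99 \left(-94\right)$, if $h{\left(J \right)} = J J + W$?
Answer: $-9307$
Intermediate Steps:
$h{\left(J \right)} = 4 + J^{2}$ ($h{\left(J \right)} = J J + 4 = J^{2} + 4 = 4 + J^{2}$)
$t{\left(V \right)} = -1$ ($t{\left(V \right)} = \left(4 + \left(\frac{1}{V + 4}\right)^{2}\right) \left(V - V\right) + \frac{1}{-1} = \left(4 + \left(\frac{1}{4 + V}\right)^{2}\right) 0 - 1 = \left(4 + \frac{1}{\left(4 + V\right)^{2}}\right) 0 - 1 = 0 - 1 = -1$)
$t{\left(9 \right)} + 99 \left(-94\right) = -1 + 99 \left(-94\right) = -1 - 9306 = -9307$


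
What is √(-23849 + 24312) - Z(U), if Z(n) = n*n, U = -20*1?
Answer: -400 + √463 ≈ -378.48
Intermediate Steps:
U = -20
Z(n) = n²
√(-23849 + 24312) - Z(U) = √(-23849 + 24312) - 1*(-20)² = √463 - 1*400 = √463 - 400 = -400 + √463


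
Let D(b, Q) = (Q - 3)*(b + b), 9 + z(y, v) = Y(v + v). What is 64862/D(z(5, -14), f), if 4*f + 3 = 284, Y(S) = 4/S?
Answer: -227017/4304 ≈ -52.746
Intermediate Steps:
f = 281/4 (f = -3/4 + (1/4)*284 = -3/4 + 71 = 281/4 ≈ 70.250)
z(y, v) = -9 + 2/v (z(y, v) = -9 + 4/(v + v) = -9 + 4/((2*v)) = -9 + 4*(1/(2*v)) = -9 + 2/v)
D(b, Q) = 2*b*(-3 + Q) (D(b, Q) = (-3 + Q)*(2*b) = 2*b*(-3 + Q))
64862/D(z(5, -14), f) = 64862/((2*(-9 + 2/(-14))*(-3 + 281/4))) = 64862/((2*(-9 + 2*(-1/14))*(269/4))) = 64862/((2*(-9 - 1/7)*(269/4))) = 64862/((2*(-64/7)*(269/4))) = 64862/(-8608/7) = 64862*(-7/8608) = -227017/4304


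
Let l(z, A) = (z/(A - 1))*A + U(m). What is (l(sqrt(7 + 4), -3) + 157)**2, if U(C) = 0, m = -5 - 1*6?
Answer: 394483/16 + 471*sqrt(11)/2 ≈ 25436.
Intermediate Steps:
m = -11 (m = -5 - 6 = -11)
l(z, A) = A*z/(-1 + A) (l(z, A) = (z/(A - 1))*A + 0 = (z/(-1 + A))*A + 0 = A*z/(-1 + A) + 0 = A*z/(-1 + A))
(l(sqrt(7 + 4), -3) + 157)**2 = (-3*sqrt(7 + 4)/(-1 - 3) + 157)**2 = (-3*sqrt(11)/(-4) + 157)**2 = (-3*sqrt(11)*(-1/4) + 157)**2 = (3*sqrt(11)/4 + 157)**2 = (157 + 3*sqrt(11)/4)**2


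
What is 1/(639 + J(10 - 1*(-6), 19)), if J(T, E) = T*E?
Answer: 1/943 ≈ 0.0010604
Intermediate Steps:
J(T, E) = E*T
1/(639 + J(10 - 1*(-6), 19)) = 1/(639 + 19*(10 - 1*(-6))) = 1/(639 + 19*(10 + 6)) = 1/(639 + 19*16) = 1/(639 + 304) = 1/943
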